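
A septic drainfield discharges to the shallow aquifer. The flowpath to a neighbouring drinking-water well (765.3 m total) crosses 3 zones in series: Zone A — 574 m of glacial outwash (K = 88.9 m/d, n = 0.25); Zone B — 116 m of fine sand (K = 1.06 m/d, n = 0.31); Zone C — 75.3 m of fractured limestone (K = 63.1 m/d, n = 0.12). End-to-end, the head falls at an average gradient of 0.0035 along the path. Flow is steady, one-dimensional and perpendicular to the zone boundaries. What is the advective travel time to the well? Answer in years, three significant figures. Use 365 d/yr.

22.6 years

Steady 1-D flow in series ⇒ the Darcy flux q is identical in every zone and the zone head losses add (resistances L/K in series).
Σ(L/K) = 574/88.9 + 116/1.06 + 75.3/63.1 = 6.457 + 109.4 + 1.193 = 117.1 d
K_eq = L_total / Σ(L/K) = 765.3 / 117.1 = 6.536 m/d
q = K_eq · i = 6.536 × 0.0035 = 0.02288 m/d (same in every zone)
Zone A: v = q/n = 0.02288/0.25 = 0.09151 m/d → t_A = 574/0.09151 = 6273 d
Zone B: v = q/n = 0.02288/0.31 = 0.07380 m/d → t_B = 116/0.07380 = 1572 d
Zone C: v = q/n = 0.02288/0.12 = 0.1906 m/d → t_C = 75.3/0.1906 = 395.0 d
Total t = 6273 + 1572 + 395.0 = 8239 d
   = 8239 / 365 = 22.6 yr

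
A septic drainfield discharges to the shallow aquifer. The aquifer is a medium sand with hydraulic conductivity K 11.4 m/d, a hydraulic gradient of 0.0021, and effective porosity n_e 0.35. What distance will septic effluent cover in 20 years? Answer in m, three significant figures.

Darcy flux q = K·i = 11.4 × 0.0021 = 0.02394 m/d
Average linear velocity = 0.02394 / 0.35 = 0.06840 m/d
T = 20 yr × 365 = 7300 d
L = v × T = 0.06840 × 7300 = 499.3 m

499 m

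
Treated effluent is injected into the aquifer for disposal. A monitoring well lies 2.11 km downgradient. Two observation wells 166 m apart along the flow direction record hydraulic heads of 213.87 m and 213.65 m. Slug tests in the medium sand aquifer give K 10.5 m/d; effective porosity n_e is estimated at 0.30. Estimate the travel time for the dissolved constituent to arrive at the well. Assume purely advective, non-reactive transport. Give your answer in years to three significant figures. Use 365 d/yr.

125 years

Hydraulic gradient i = (213.87 − 213.65) / 166 = 0.22 / 166 = 0.001325
Specific discharge q = 10.5 × 0.001325 = 0.01392 m/d
v_s = q/n_e = 0.01392/0.30 = 0.04639 m/d
L = 2.11 km = 2110 m
t = L / v = 2110 / 0.04639 = 45490 d
   = 45490 / 365 = 125 yr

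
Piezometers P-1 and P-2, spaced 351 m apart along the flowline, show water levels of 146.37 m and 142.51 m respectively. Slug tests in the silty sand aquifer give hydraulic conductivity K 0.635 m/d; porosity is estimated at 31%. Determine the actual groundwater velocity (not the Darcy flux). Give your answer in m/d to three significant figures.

0.0225 m/d

Hydraulic gradient i = (146.37 − 142.51) / 351 = 3.86 / 351 = 0.01100
Darcy flux q = K·i = 0.635 × 0.01100 = 0.006983 m/d
v_s = q/n_e = 0.006983/0.31 = 0.02253 m/d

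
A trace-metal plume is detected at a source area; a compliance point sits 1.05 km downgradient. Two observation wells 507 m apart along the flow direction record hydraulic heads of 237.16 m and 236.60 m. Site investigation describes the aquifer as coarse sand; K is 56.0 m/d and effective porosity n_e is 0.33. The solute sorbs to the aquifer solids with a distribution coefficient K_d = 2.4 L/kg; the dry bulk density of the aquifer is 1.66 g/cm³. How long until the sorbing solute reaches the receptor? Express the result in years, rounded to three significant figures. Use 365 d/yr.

201 years

Hydraulic gradient i = (237.16 − 236.60) / 507 = 0.56 / 507 = 0.001105
q = Ki = 56.0 × 0.001105 = 0.06185 m/d
Seepage velocity v = q / n = 0.06185 / 0.33 = 0.1874 m/d
Retardation R = 1 + ρ_b·K_d/n = 1 + 1.66×2.4/0.33 = 13.07
Contaminant velocity v_c = v/R = 0.1874/13.07 = 0.01434 m/d
L = 1.05 km = 1050 m
t = L/v_c = 1050/0.01434 = 73230 d
   = 73230/365 = 201 yr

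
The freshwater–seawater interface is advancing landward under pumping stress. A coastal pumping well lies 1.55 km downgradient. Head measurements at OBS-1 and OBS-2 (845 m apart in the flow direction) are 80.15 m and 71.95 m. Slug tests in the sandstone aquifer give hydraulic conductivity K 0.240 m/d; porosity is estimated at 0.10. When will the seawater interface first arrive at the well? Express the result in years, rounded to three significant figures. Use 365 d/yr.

182 years

Hydraulic gradient i = (80.15 − 71.95) / 845 = 8.20 / 845 = 0.009704
Darcy flux q = K·i = 0.240 × 0.009704 = 0.002329 m/d
Seepage velocity v = q / n = 0.002329 / 0.10 = 0.02329 m/d
L = 1.55 km = 1550 m
t = L / v = 1550 / 0.02329 = 66550 d
   = 66550 / 365 = 182 yr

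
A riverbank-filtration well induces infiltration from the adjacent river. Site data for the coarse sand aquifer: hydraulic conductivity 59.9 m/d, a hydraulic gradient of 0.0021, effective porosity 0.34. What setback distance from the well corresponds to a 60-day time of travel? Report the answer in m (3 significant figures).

22.2 m

q = Ki = 59.9 × 0.0021 = 0.1258 m/d
v_s = q/n_e = 0.1258/0.34 = 0.3700 m/d
L = v × T = 0.3700 × 60 = 22.20 m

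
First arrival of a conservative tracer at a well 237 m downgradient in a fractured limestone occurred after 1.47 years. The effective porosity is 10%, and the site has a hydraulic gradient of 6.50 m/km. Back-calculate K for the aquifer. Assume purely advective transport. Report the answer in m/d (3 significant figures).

t = 1.47 years = 536.6 d
v = L / t = 237 / 536.6 = 0.4417 m/d
K = v · n / i = 0.4417 × 0.10 / 0.0065 = 6.80 m/d

6.80 m/d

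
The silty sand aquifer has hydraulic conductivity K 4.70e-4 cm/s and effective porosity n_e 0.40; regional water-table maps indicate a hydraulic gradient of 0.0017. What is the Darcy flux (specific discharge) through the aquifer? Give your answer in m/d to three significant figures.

6.90e-4 m/d

K = 4.70e-4 cm/s × 864 = 0.4061 m/d
q = Ki = 0.4061 × 0.0017 = 6.903e-4 m/d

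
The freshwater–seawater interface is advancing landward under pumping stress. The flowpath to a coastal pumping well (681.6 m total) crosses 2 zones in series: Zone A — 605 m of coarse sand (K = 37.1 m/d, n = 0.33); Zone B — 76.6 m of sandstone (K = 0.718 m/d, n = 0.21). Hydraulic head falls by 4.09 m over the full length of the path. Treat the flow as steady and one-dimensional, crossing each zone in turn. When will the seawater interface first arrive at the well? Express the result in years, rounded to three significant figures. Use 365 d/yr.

17.8 years

Continuity: the same q passes through each zone, so ΔH = q·Σ(L_j/K_j) — the zones act as resistances in series.
Σ(L/K) = 605/37.1 + 76.6/0.718 = 16.31 + 106.7 = 123.0 d
q = ΔH / Σ(L/K) = 4.09 / 123.0 = 0.03325 m/d (same in every zone)
Zone A: v = q/n = 0.03325/0.33 = 0.1008 m/d → t_A = 605/0.1008 = 6004 d
Zone B: v = q/n = 0.03325/0.21 = 0.1584 m/d → t_B = 76.6/0.1584 = 483.7 d
Total t = 6004 + 483.7 = 6488 d
   = 6488 / 365 = 17.8 yr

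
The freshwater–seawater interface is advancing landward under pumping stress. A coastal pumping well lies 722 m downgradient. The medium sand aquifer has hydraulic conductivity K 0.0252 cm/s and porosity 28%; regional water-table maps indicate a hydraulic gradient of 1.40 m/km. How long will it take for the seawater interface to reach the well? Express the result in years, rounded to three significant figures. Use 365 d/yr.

K = 0.0252 cm/s × 864 = 21.77 m/d
Specific discharge q = 21.77 × 0.0014 = 0.03048 m/d
v = Ki/n = 21.77·0.0014/0.28 = 0.1089 m/d
t = L / v = 722 / 0.1089 = 6632 d
   = 6632 / 365 = 18.2 yr

18.2 years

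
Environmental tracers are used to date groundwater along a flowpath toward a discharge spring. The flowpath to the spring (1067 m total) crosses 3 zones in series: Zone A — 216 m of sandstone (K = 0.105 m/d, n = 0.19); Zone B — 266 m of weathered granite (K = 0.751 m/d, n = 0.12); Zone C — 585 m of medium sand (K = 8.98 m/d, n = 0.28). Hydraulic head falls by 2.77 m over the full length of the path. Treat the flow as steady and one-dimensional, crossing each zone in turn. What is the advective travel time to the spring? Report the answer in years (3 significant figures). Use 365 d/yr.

Steady 1-D flow in series ⇒ the Darcy flux q is identical in every zone and the zone head losses add (resistances L/K in series).
Σ(L/K) = 216/0.105 + 266/0.751 + 585/8.98 = 2057 + 354.2 + 65.14 = 2476 d
q = ΔH / Σ(L/K) = 2.77 / 2476 = 0.001119 m/d (same in every zone)
Zone A: v = q/n = 0.001119/0.19 = 0.005887 m/d → t_A = 216/0.005887 = 36690 d
Zone B: v = q/n = 0.001119/0.12 = 0.009321 m/d → t_B = 266/0.009321 = 28540 d
Zone C: v = q/n = 0.001119/0.28 = 0.003995 m/d → t_C = 585/0.003995 = 146400 d
Total t = 36690 + 28540 + 146400 = 211700 d
   = 211700 / 365 = 580 yr

580 years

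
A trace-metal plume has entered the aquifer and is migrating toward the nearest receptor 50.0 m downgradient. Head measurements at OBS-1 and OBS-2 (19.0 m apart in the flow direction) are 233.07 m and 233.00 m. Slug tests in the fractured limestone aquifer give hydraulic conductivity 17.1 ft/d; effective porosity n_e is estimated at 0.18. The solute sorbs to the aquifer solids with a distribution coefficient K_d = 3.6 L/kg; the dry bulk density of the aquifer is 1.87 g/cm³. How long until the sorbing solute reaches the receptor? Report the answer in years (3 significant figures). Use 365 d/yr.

49.3 years

Hydraulic gradient i = (233.07 − 233.00) / 19.0 = 0.07 / 19.0 = 0.003684
K = 17.1 ft/d × 0.3048 = 5.212 m/d
q = Ki = 5.212 × 0.003684 = 0.01920 m/d
v_s = q/n_e = 0.01920/0.18 = 0.1067 m/d
Retardation R = 1 + ρ_b·K_d/n = 1 + 1.87×3.6/0.18 = 38.40
Contaminant velocity v_c = v/R = 0.1067/38.40 = 0.002778 m/d
t = L/v_c = 50.0/0.002778 = 18000 d
   = 18000/365 = 49.3 yr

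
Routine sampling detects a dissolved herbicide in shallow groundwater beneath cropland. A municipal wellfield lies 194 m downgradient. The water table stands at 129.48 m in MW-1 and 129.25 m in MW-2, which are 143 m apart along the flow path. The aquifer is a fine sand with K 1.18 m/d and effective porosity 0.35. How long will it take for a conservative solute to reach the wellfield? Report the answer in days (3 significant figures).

35800 days

Hydraulic gradient i = (129.48 − 129.25) / 143 = 0.23 / 143 = 0.001608
Darcy flux q = K·i = 1.18 × 0.001608 = 0.001898 m/d
Average linear velocity = 0.001898 / 0.35 = 0.005423 m/d
t = L / v = 194 / 0.005423 = 35780 d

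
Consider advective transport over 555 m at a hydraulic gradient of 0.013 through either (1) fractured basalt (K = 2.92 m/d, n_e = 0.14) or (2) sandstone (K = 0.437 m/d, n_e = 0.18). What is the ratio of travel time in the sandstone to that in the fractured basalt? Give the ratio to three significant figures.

8.59

Unit 1 (fractured basalt): v = 2.92×0.013/0.14 = 0.2711 m/d, t = 555/0.2711 = 2047 d
Unit 2 (sandstone): v = 0.437×0.013/0.18 = 0.03156 m/d, t = 555/0.03156 = 17580 d
t(sandstone) / t(fractured basalt) = 17580/2047 = 8.59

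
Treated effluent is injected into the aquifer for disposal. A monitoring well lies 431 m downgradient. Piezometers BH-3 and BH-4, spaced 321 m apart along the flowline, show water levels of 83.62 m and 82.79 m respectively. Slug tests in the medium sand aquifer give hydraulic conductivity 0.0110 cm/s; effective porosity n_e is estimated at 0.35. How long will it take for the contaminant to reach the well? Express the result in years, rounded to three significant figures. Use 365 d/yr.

16.8 years

Hydraulic gradient i = (83.62 − 82.79) / 321 = 0.83 / 321 = 0.002586
K = 0.0110 cm/s × 864 = 9.504 m/d
Darcy flux q = K·i = 9.504 × 0.002586 = 0.02457 m/d
Seepage velocity v = q / n = 0.02457 / 0.35 = 0.07021 m/d
t = L / v = 431 / 0.07021 = 6139 d
   = 6139 / 365 = 16.8 yr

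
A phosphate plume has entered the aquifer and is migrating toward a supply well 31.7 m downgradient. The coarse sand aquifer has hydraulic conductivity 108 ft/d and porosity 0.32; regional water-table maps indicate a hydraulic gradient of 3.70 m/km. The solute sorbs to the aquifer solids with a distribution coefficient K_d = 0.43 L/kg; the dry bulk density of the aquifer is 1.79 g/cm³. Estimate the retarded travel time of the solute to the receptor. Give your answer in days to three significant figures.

K = 108 ft/d × 0.3048 = 32.92 m/d
Specific discharge q = 32.92 × 0.0037 = 0.1218 m/d
v = Ki/n = 32.92·0.0037/0.32 = 0.3806 m/d
Retardation R = 1 + ρ_b·K_d/n = 1 + 1.79×0.43/0.32 = 3.405
Contaminant velocity v_c = v/R = 0.3806/3.405 = 0.1118 m/d
t = L/v_c = 31.7/0.1118 = 283.6 d

284 days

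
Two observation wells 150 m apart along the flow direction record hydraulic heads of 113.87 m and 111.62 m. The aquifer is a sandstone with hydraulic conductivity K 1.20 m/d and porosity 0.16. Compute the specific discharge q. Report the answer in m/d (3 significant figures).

Hydraulic gradient i = (113.87 − 111.62) / 150 = 2.25 / 150 = 0.01500
Darcy flux q = K·i = 1.20 × 0.01500 = 0.01800 m/d

0.0180 m/d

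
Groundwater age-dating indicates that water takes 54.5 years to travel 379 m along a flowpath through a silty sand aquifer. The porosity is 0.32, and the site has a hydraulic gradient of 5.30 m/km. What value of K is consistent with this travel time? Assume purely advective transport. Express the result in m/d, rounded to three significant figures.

1.15 m/d

t = 54.5 years = 19890 d
v = L / t = 379 / 19890 = 0.01905 m/d
K = v · n / i = 0.01905 × 0.32 / 0.0053 = 1.15 m/d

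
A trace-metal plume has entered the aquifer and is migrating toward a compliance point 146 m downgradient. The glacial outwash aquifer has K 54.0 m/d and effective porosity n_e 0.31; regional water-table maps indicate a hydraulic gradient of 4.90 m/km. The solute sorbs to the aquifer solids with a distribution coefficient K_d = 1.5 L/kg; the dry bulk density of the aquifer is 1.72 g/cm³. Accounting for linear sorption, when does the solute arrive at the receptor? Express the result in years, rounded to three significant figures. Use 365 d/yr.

4.37 years

Specific discharge q = 54.0 × 0.0049 = 0.2646 m/d
v_s = q/n_e = 0.2646/0.31 = 0.8535 m/d
Retardation R = 1 + ρ_b·K_d/n = 1 + 1.72×1.5/0.31 = 9.323
Contaminant velocity v_c = v/R = 0.8535/9.323 = 0.09156 m/d
t = L/v_c = 146/0.09156 = 1595 d
   = 1595/365 = 4.37 yr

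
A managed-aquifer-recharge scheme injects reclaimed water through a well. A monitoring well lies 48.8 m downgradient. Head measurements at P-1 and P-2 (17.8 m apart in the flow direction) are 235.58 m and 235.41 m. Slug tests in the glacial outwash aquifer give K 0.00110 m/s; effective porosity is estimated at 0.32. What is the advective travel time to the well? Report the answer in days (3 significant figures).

17.2 days

Hydraulic gradient i = (235.58 − 235.41) / 17.8 = 0.17 / 17.8 = 0.009551
K = 0.00110 m/s × 86400 s/d = 95.04 m/d
q = Ki = 95.04 × 0.009551 = 0.9077 m/d
v_s = q/n_e = 0.9077/0.32 = 2.837 m/d
t = L / v = 48.8 / 2.837 = 17.20 d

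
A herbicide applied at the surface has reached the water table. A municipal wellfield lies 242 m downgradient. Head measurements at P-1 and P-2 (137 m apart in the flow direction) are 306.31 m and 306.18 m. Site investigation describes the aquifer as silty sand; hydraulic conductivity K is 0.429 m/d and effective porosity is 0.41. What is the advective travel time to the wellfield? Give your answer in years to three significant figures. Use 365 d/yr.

Hydraulic gradient i = (306.31 − 306.18) / 137 = 0.13 / 137 = 9.489e-4
q = Ki = 0.429 × 9.489e-4 = 4.071e-4 m/d
v_s = q/n_e = 4.071e-4/0.41 = 9.929e-4 m/d
t = L / v = 242 / 9.929e-4 = 243700 d
   = 243700 / 365 = 668 yr

668 years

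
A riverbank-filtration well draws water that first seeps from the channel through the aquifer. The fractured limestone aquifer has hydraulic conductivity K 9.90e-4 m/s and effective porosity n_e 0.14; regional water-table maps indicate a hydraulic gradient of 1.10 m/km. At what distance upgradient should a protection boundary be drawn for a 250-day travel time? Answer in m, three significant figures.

K = 9.90e-4 m/s × 86400 s/d = 85.54 m/d
Specific discharge q = 85.54 × 0.0011 = 0.09409 m/d
Seepage velocity v = q / n = 0.09409 / 0.14 = 0.6721 m/d
L = v × T = 0.6721 × 250 = 168.0 m

168 m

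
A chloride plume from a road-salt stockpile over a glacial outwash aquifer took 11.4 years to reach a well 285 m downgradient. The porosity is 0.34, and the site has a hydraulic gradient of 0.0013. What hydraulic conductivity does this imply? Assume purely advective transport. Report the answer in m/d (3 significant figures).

17.9 m/d

t = 11.4 years = 4161 d
v = L / t = 285 / 4161 = 0.06849 m/d
K = v · n / i = 0.06849 × 0.34 / 0.0013 = 17.9 m/d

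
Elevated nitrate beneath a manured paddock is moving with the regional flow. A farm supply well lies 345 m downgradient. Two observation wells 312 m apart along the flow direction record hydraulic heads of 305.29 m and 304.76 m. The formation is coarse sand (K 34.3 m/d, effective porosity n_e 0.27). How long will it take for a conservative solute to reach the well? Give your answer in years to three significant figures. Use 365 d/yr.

4.38 years

Hydraulic gradient i = (305.29 − 304.76) / 312 = 0.53 / 312 = 0.001699
Darcy flux q = K·i = 34.3 × 0.001699 = 0.05827 m/d
v_s = q/n_e = 0.05827/0.27 = 0.2158 m/d
t = L / v = 345 / 0.2158 = 1599 d
   = 1599 / 365 = 4.38 yr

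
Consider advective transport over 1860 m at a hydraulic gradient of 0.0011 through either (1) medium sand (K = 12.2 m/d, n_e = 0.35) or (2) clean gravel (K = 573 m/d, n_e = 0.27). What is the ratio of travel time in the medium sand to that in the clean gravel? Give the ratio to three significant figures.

Unit 1 (medium sand): v = 12.2×0.0011/0.35 = 0.03834 m/d, t = 1860/0.03834 = 48510 d
Unit 2 (clean gravel): v = 573×0.0011/0.27 = 2.334 m/d, t = 1860/2.334 = 796.8 d
t(medium sand) / t(clean gravel) = 48510/796.8 = 60.9

60.9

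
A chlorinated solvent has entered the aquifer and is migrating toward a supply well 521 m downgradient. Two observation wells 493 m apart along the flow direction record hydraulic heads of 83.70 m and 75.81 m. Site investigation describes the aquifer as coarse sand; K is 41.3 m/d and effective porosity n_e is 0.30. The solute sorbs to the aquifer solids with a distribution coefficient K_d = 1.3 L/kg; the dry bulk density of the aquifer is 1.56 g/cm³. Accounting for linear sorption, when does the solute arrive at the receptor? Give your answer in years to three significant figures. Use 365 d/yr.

Hydraulic gradient i = (83.70 − 75.81) / 493 = 7.89 / 493 = 0.01600
q = Ki = 41.3 × 0.01600 = 0.6610 m/d
Seepage velocity v = q / n = 0.6610 / 0.30 = 2.203 m/d
Retardation R = 1 + ρ_b·K_d/n = 1 + 1.56×1.3/0.30 = 7.760
Contaminant velocity v_c = v/R = 2.203/7.760 = 0.2839 m/d
t = L/v_c = 521/0.2839 = 1835 d
   = 1835/365 = 5.03 yr

5.03 years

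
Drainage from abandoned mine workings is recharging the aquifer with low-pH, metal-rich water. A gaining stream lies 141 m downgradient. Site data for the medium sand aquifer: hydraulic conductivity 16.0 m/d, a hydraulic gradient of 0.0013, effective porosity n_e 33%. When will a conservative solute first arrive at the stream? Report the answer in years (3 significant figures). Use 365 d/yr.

Specific discharge q = 16.0 × 0.0013 = 0.02080 m/d
v = Ki/n = 16.0·0.0013/0.33 = 0.06303 m/d
t = L / v = 141 / 0.06303 = 2237 d
   = 2237 / 365 = 6.13 yr

6.13 years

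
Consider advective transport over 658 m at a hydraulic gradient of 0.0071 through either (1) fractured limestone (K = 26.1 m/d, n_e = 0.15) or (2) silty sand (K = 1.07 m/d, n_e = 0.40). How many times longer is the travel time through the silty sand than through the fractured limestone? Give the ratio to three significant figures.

Unit 1 (fractured limestone): v = 26.1×0.0071/0.15 = 1.235 m/d, t = 658/1.235 = 532.6 d
Unit 2 (silty sand): v = 1.07×0.0071/0.40 = 0.01899 m/d, t = 658/0.01899 = 34650 d
t(silty sand) / t(fractured limestone) = 34650/532.6 = 65.0

65.0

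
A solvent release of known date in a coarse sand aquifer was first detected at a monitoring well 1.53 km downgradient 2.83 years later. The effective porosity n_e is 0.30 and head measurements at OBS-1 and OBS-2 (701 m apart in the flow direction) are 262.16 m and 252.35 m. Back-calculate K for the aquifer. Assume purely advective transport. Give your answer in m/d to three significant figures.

Hydraulic gradient i = (262.16 − 252.35) / 701 = 9.81 / 701 = 0.01399
t = 2.83 years = 1033 d
L = 1.53 km = 1530 m
v = L / t = 1530 / 1033 = 1.481 m/d
K = v · n / i = 1.481 × 0.30 / 0.01399 = 31.8 m/d

31.8 m/d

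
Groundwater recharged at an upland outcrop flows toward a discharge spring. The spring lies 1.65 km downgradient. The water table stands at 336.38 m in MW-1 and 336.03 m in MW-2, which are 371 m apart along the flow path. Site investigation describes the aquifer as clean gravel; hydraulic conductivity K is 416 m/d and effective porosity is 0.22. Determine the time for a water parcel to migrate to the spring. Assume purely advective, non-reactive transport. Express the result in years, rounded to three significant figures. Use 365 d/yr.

Hydraulic gradient i = (336.38 − 336.03) / 371 = 0.35 / 371 = 9.434e-4
q = Ki = 416 × 9.434e-4 = 0.3925 m/d
Average linear velocity = 0.3925 / 0.22 = 1.784 m/d
L = 1.65 km = 1650 m
t = L / v = 1650 / 1.784 = 925.0 d
   = 925.0 / 365 = 2.53 yr

2.53 years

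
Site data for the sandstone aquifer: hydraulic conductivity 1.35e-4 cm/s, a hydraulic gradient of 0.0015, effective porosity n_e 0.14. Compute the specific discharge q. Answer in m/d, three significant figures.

1.75e-4 m/d

K = 1.35e-4 cm/s × 864 = 0.1166 m/d
Darcy flux q = K·i = 0.1166 × 0.0015 = 1.750e-4 m/d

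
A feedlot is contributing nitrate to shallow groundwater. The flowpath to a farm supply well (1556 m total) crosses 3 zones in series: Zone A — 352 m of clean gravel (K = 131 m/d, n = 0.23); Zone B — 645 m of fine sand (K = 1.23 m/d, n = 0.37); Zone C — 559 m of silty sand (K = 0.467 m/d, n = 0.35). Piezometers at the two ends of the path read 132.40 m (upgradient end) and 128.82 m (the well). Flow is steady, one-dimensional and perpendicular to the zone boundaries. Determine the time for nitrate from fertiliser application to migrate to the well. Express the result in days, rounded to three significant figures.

248000 days

Total head drop ΔH = 132.40 − 128.82 = 3.58 m
Continuity: the same q passes through each zone, so ΔH = q·Σ(L_j/K_j) — the zones act as resistances in series.
Σ(L/K) = 352/131 + 645/1.23 + 559/0.467 = 2.687 + 524.4 + 1197 = 1724 d
q = ΔH / Σ(L/K) = 3.58 / 1724 = 0.002076 m/d (same in every zone)
Zone A: v = q/n = 0.002076/0.23 = 0.009028 m/d → t_A = 352/0.009028 = 38990 d
Zone B: v = q/n = 0.002076/0.37 = 0.005612 m/d → t_B = 645/0.005612 = 114900 d
Zone C: v = q/n = 0.002076/0.35 = 0.005933 m/d → t_C = 559/0.005933 = 94220 d
Total t = 38990 + 114900 + 94220 = 248100 d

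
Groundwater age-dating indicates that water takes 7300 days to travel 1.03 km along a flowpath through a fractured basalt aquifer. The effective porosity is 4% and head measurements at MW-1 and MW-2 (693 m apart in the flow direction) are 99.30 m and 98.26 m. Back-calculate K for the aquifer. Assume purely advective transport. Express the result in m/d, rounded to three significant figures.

Hydraulic gradient i = (99.30 − 98.26) / 693 = 1.04 / 693 = 0.001501
L = 1.03 km = 1030 m
v = L / t = 1030 / 7300 = 0.1411 m/d
K = v · n / i = 0.1411 × 0.04 / 0.001501 = 3.76 m/d

3.76 m/d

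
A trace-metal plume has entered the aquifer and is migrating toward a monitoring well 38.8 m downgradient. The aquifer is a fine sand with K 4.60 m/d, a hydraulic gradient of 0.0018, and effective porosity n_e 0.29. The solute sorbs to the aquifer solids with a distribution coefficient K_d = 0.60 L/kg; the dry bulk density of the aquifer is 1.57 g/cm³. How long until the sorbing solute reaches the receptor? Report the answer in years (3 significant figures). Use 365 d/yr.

Specific discharge q = 4.60 × 0.0018 = 0.008280 m/d
Average linear velocity = 0.008280 / 0.29 = 0.02855 m/d
Retardation R = 1 + ρ_b·K_d/n = 1 + 1.57×0.60/0.29 = 4.248
Contaminant velocity v_c = v/R = 0.02855/4.248 = 0.006721 m/d
t = L/v_c = 38.8/0.006721 = 5773 d
   = 5773/365 = 15.8 yr

15.8 years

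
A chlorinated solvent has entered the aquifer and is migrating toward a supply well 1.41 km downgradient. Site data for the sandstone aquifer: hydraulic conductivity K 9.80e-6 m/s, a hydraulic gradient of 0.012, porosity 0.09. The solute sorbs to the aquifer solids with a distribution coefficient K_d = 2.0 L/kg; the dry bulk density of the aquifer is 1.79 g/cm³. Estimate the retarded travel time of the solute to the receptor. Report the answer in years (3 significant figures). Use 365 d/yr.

1400 years

K = 9.80e-6 m/s × 86400 s/d = 0.8467 m/d
Specific discharge q = 0.8467 × 0.012 = 0.01016 m/d
v = Ki/n = 0.8467·0.012/0.09 = 0.1129 m/d
Retardation R = 1 + ρ_b·K_d/n = 1 + 1.79×2.0/0.09 = 40.78
Contaminant velocity v_c = v/R = 0.1129/40.78 = 0.002769 m/d
L = 1.41 km = 1410 m
t = L/v_c = 1410/0.002769 = 509300 d
   = 509300/365 = 1400 yr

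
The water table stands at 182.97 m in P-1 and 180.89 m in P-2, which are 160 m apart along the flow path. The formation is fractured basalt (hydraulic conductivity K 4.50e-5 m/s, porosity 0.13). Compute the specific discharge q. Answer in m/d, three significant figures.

0.0505 m/d

Hydraulic gradient i = (182.97 − 180.89) / 160 = 2.08 / 160 = 0.01300
K = 4.50e-5 m/s × 86400 s/d = 3.888 m/d
q = Ki = 3.888 × 0.01300 = 0.05054 m/d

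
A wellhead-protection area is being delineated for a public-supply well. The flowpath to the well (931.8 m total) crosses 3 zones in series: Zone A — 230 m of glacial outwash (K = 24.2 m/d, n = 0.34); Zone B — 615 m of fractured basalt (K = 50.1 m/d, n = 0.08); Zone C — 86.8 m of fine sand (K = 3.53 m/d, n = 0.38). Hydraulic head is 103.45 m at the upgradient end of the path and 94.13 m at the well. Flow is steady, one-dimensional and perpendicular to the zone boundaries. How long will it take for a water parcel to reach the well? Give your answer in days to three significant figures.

798 days

Total head drop ΔH = 103.45 − 94.13 = 9.32 m
Steady 1-D flow in series ⇒ the Darcy flux q is identical in every zone and the zone head losses add (resistances L/K in series).
Σ(L/K) = 230/24.2 + 615/50.1 + 86.8/3.53 = 9.504 + 12.28 + 24.59 = 46.37 d
q = ΔH / Σ(L/K) = 9.32 / 46.37 = 0.2010 m/d (same in every zone)
Zone A: v = q/n = 0.2010/0.34 = 0.5912 m/d → t_A = 230/0.5912 = 389.1 d
Zone B: v = q/n = 0.2010/0.08 = 2.512 m/d → t_B = 615/2.512 = 244.8 d
Zone C: v = q/n = 0.2010/0.38 = 0.5289 m/d → t_C = 86.8/0.5289 = 164.1 d
Total t = 389.1 + 244.8 + 164.1 = 797.9 d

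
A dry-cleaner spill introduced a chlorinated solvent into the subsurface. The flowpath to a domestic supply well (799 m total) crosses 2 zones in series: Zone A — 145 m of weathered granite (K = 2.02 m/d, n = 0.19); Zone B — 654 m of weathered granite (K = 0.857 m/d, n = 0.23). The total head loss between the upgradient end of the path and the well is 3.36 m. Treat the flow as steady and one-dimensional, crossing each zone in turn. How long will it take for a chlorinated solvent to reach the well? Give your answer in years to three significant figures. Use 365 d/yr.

Continuity: the same q passes through each zone, so ΔH = q·Σ(L_j/K_j) — the zones act as resistances in series.
Σ(L/K) = 145/2.02 + 654/0.857 = 71.78 + 763.1 = 834.9 d
q = ΔH / Σ(L/K) = 3.36 / 834.9 = 0.004024 m/d (same in every zone)
Zone A: v = q/n = 0.004024/0.19 = 0.02118 m/d → t_A = 145/0.02118 = 6846 d
Zone B: v = q/n = 0.004024/0.23 = 0.01750 m/d → t_B = 654/0.01750 = 37380 d
Total t = 6846 + 37380 = 44220 d
   = 44220 / 365 = 121 yr

121 years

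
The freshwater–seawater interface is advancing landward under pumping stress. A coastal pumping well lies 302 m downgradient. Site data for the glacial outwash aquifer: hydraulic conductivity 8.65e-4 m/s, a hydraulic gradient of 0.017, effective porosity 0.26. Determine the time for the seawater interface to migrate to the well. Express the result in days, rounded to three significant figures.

K = 8.65e-4 m/s × 86400 s/d = 74.74 m/d
q = Ki = 74.74 × 0.017 = 1.271 m/d
v = Ki/n = 74.74·0.017/0.26 = 4.887 m/d
t = L / v = 302 / 4.887 = 61.80 d

61.8 days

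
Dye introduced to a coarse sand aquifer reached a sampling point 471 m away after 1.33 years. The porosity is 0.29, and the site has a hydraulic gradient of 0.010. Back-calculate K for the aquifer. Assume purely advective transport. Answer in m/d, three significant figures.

t = 1.33 years = 485.5 d
v = L / t = 471 / 485.5 = 0.9702 m/d
K = v · n / i = 0.9702 × 0.29 / 0.010 = 28.1 m/d

28.1 m/d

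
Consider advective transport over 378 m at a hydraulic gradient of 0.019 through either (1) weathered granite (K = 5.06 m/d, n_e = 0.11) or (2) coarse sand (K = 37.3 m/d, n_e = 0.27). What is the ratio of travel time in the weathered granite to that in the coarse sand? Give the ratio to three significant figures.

3.00

Unit 1 (weathered granite): v = 5.06×0.019/0.11 = 0.8740 m/d, t = 378/0.8740 = 432.5 d
Unit 2 (coarse sand): v = 37.3×0.019/0.27 = 2.625 m/d, t = 378/2.625 = 144.0 d
t(weathered granite) / t(coarse sand) = 432.5/144.0 = 3.00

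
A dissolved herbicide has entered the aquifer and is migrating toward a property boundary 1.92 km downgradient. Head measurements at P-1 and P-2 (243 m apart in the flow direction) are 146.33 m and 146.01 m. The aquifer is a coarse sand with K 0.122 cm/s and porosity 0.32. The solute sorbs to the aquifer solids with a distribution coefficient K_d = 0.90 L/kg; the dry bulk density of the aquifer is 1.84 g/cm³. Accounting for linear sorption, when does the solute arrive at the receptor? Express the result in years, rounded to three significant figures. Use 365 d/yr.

74.9 years

Hydraulic gradient i = (146.33 − 146.01) / 243 = 0.32 / 243 = 0.001317
K = 0.122 cm/s × 864 = 105.4 m/d
Darcy flux q = K·i = 105.4 × 0.001317 = 0.1388 m/d
v = Ki/n = 105.4·0.001317/0.32 = 0.4338 m/d
Retardation R = 1 + ρ_b·K_d/n = 1 + 1.84×0.90/0.32 = 6.175
Contaminant velocity v_c = v/R = 0.4338/6.175 = 0.07025 m/d
L = 1.92 km = 1920 m
t = L/v_c = 1920/0.07025 = 27330 d
   = 27330/365 = 74.9 yr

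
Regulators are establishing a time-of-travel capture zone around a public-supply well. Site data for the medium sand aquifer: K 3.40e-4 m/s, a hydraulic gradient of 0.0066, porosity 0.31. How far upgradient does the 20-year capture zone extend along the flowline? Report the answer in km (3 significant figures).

4.57 km

K = 3.40e-4 m/s × 86400 s/d = 29.38 m/d
Specific discharge q = 29.38 × 0.0066 = 0.1939 m/d
Seepage velocity v = q / n = 0.1939 / 0.31 = 0.6254 m/d
T = 20 yr × 365 = 7300 d
L = v × T = 0.6254 × 7300 = 4566 m
   = 4.57 km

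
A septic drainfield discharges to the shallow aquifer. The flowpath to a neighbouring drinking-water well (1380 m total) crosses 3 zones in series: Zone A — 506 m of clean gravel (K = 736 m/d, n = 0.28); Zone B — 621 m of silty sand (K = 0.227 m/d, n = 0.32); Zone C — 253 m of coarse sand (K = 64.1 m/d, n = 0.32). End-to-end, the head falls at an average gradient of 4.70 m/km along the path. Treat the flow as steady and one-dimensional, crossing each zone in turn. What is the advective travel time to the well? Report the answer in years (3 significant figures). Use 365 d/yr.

Continuity: the same q passes through each zone, so ΔH = q·Σ(L_j/K_j) — the zones act as resistances in series.
Σ(L/K) = 506/736 + 621/0.227 + 253/64.1 = 0.6875 + 2736 + 3.947 = 2740 d
K_eq = L_total / Σ(L/K) = 1380 / 2740 = 0.5036 m/d
q = K_eq · i = 0.5036 × 0.0047 = 0.002367 m/d (same in every zone)
Zone A: v = q/n = 0.002367/0.28 = 0.008453 m/d → t_A = 506/0.008453 = 59860 d
Zone B: v = q/n = 0.002367/0.32 = 0.007396 m/d → t_B = 621/0.007396 = 83960 d
Zone C: v = q/n = 0.002367/0.32 = 0.007396 m/d → t_C = 253/0.007396 = 34210 d
Total t = 59860 + 83960 + 34210 = 178000 d
   = 178000 / 365 = 488 yr

488 years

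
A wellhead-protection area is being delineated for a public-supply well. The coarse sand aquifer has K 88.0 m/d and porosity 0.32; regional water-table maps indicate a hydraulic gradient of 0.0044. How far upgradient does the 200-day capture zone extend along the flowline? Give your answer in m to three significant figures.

242 m

Darcy flux q = K·i = 88.0 × 0.0044 = 0.3872 m/d
v = Ki/n = 88.0·0.0044/0.32 = 1.210 m/d
L = v × T = 1.210 × 200 = 242.0 m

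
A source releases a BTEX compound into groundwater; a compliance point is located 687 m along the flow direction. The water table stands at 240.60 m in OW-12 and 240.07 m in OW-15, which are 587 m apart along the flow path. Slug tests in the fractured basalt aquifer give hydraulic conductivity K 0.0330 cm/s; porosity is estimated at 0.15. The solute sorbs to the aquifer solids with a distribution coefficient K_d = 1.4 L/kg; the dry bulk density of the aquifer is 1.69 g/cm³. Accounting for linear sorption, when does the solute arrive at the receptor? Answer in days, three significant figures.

Hydraulic gradient i = (240.60 − 240.07) / 587 = 0.53 / 587 = 9.029e-4
K = 0.0330 cm/s × 864 = 28.51 m/d
Darcy flux q = K·i = 28.51 × 9.029e-4 = 0.02574 m/d
v = Ki/n = 28.51·9.029e-4/0.15 = 0.1716 m/d
Retardation R = 1 + ρ_b·K_d/n = 1 + 1.69×1.4/0.15 = 16.77
Contaminant velocity v_c = v/R = 0.1716/16.77 = 0.01023 m/d
t = L/v_c = 687/0.01023 = 67140 d

67100 days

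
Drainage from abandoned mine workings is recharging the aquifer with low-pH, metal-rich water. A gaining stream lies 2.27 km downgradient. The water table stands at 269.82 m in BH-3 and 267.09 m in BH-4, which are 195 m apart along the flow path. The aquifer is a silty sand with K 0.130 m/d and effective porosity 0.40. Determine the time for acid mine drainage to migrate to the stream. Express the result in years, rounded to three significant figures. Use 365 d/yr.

1370 years

Hydraulic gradient i = (269.82 − 267.09) / 195 = 2.73 / 195 = 0.01400
Specific discharge q = 0.130 × 0.01400 = 0.001820 m/d
Average linear velocity = 0.001820 / 0.40 = 0.004550 m/d
L = 2.27 km = 2270 m
t = L / v = 2270 / 0.004550 = 498900 d
   = 498900 / 365 = 1370 yr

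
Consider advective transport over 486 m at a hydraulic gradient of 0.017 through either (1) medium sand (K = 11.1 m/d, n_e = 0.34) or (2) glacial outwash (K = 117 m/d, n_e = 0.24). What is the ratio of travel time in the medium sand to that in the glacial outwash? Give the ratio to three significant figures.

14.9

Unit 1 (medium sand): v = 11.1×0.017/0.34 = 0.5550 m/d, t = 486/0.5550 = 875.7 d
Unit 2 (glacial outwash): v = 117×0.017/0.24 = 8.288 m/d, t = 486/8.288 = 58.64 d
t(medium sand) / t(glacial outwash) = 875.7/58.64 = 14.9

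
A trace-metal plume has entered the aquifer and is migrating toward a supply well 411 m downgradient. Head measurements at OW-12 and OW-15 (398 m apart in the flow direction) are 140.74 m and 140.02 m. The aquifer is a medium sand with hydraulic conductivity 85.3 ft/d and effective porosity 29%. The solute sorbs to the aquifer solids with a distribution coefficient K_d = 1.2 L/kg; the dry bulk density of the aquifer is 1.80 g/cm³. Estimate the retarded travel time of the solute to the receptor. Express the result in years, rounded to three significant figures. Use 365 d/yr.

Hydraulic gradient i = (140.74 − 140.02) / 398 = 0.72 / 398 = 0.001809
K = 85.3 ft/d × 0.3048 = 26.00 m/d
q = Ki = 26.00 × 0.001809 = 0.04703 m/d
Average linear velocity = 0.04703 / 0.29 = 0.1622 m/d
Retardation R = 1 + ρ_b·K_d/n = 1 + 1.80×1.2/0.29 = 8.448
Contaminant velocity v_c = v/R = 0.1622/8.448 = 0.01920 m/d
t = L/v_c = 411/0.01920 = 21410 d
   = 21410/365 = 58.7 yr

58.7 years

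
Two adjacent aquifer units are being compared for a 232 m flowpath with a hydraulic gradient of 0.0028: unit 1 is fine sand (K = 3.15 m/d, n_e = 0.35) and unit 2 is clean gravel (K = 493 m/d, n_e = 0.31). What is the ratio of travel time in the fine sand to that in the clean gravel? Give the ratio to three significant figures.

177

Unit 1 (fine sand): v = 3.15×0.0028/0.35 = 0.02520 m/d, t = 232/0.02520 = 9206 d
Unit 2 (clean gravel): v = 493×0.0028/0.31 = 4.453 m/d, t = 232/4.453 = 52.10 d
t(fine sand) / t(clean gravel) = 9206/52.10 = 177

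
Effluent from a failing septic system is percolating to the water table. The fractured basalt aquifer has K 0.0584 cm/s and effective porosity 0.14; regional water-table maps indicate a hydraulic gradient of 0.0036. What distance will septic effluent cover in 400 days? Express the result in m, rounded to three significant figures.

K = 0.0584 cm/s × 864 = 50.46 m/d
Specific discharge q = 50.46 × 0.0036 = 0.1816 m/d
Seepage velocity v = q / n = 0.1816 / 0.14 = 1.297 m/d
L = v × T = 1.297 × 400 = 519.0 m

519 m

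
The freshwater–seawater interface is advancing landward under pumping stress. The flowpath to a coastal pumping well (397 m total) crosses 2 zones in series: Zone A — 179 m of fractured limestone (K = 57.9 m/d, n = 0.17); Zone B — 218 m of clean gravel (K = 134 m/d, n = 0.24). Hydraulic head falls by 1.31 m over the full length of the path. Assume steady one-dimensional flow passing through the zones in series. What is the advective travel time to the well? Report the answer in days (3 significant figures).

298 days

Steady 1-D flow in series ⇒ the Darcy flux q is identical in every zone and the zone head losses add (resistances L/K in series).
Σ(L/K) = 179/57.9 + 218/134 = 3.092 + 1.627 = 4.718 d
q = ΔH / Σ(L/K) = 1.31 / 4.718 = 0.2776 m/d (same in every zone)
Zone A: v = q/n = 0.2776/0.17 = 1.633 m/d → t_A = 179/1.633 = 109.6 d
Zone B: v = q/n = 0.2776/0.24 = 1.157 m/d → t_B = 218/1.157 = 188.4 d
Total t = 109.6 + 188.4 = 298.1 d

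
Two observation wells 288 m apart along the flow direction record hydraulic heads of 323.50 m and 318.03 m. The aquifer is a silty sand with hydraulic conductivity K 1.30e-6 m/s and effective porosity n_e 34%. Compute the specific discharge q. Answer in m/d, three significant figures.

0.00213 m/d

Hydraulic gradient i = (323.50 − 318.03) / 288 = 5.47 / 288 = 0.01899
K = 1.30e-6 m/s × 86400 s/d = 0.1123 m/d
Darcy flux q = K·i = 0.1123 × 0.01899 = 0.002133 m/d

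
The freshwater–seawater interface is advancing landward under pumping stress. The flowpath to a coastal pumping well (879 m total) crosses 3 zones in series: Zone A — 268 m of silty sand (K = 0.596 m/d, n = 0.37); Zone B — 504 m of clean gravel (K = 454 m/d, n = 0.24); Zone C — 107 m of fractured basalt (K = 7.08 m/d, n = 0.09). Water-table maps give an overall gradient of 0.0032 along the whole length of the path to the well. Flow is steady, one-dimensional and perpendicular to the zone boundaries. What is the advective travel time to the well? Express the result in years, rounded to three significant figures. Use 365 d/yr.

Continuity: the same q passes through each zone, so ΔH = q·Σ(L_j/K_j) — the zones act as resistances in series.
Σ(L/K) = 268/0.596 + 504/454 + 107/7.08 = 449.7 + 1.110 + 15.11 = 465.9 d
K_eq = L_total / Σ(L/K) = 879 / 465.9 = 1.887 m/d
q = K_eq · i = 1.887 × 0.0032 = 0.006038 m/d (same in every zone)
Zone A: v = q/n = 0.006038/0.37 = 0.01632 m/d → t_A = 268/0.01632 = 16420 d
Zone B: v = q/n = 0.006038/0.24 = 0.02516 m/d → t_B = 504/0.02516 = 20030 d
Zone C: v = q/n = 0.006038/0.09 = 0.06708 m/d → t_C = 107/0.06708 = 1595 d
Total t = 16420 + 20030 + 1595 = 38050 d
   = 38050 / 365 = 104 yr

104 years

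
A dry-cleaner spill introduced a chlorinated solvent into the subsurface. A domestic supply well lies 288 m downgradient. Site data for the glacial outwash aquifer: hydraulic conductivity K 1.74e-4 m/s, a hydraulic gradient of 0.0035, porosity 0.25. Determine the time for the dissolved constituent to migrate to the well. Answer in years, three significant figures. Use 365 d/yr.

K = 1.74e-4 m/s × 86400 s/d = 15.03 m/d
Darcy flux q = K·i = 15.03 × 0.0035 = 0.05262 m/d
v = Ki/n = 15.03·0.0035/0.25 = 0.2105 m/d
t = L / v = 288 / 0.2105 = 1368 d
   = 1368 / 365 = 3.75 yr

3.75 years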